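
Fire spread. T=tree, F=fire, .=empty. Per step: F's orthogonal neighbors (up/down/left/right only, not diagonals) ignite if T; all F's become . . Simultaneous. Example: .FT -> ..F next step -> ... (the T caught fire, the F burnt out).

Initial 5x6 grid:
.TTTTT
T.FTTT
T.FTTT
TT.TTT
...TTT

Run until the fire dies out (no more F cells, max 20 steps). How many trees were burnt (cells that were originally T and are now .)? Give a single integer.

Answer: 17

Derivation:
Step 1: +3 fires, +2 burnt (F count now 3)
Step 2: +5 fires, +3 burnt (F count now 5)
Step 3: +5 fires, +5 burnt (F count now 5)
Step 4: +3 fires, +5 burnt (F count now 3)
Step 5: +1 fires, +3 burnt (F count now 1)
Step 6: +0 fires, +1 burnt (F count now 0)
Fire out after step 6
Initially T: 21, now '.': 26
Total burnt (originally-T cells now '.'): 17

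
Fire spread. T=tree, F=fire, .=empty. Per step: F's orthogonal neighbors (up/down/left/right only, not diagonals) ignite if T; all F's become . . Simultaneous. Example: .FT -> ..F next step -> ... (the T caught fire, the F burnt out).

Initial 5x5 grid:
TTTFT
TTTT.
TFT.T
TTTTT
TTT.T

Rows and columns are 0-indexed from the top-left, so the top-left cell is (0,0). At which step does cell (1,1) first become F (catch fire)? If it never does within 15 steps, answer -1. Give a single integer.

Step 1: cell (1,1)='F' (+7 fires, +2 burnt)
  -> target ignites at step 1
Step 2: cell (1,1)='.' (+6 fires, +7 burnt)
Step 3: cell (1,1)='.' (+4 fires, +6 burnt)
Step 4: cell (1,1)='.' (+1 fires, +4 burnt)
Step 5: cell (1,1)='.' (+2 fires, +1 burnt)
Step 6: cell (1,1)='.' (+0 fires, +2 burnt)
  fire out at step 6

1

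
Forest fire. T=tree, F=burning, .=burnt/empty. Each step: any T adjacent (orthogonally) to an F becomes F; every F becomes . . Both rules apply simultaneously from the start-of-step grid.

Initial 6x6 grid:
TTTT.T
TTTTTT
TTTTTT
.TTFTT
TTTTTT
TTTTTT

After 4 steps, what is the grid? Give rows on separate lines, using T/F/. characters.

Step 1: 4 trees catch fire, 1 burn out
  TTTT.T
  TTTTTT
  TTTFTT
  .TF.FT
  TTTFTT
  TTTTTT
Step 2: 8 trees catch fire, 4 burn out
  TTTT.T
  TTTFTT
  TTF.FT
  .F...F
  TTF.FT
  TTTFTT
Step 3: 9 trees catch fire, 8 burn out
  TTTF.T
  TTF.FT
  TF...F
  ......
  TF...F
  TTF.FT
Step 4: 7 trees catch fire, 9 burn out
  TTF..T
  TF...F
  F.....
  ......
  F.....
  TF...F

TTF..T
TF...F
F.....
......
F.....
TF...F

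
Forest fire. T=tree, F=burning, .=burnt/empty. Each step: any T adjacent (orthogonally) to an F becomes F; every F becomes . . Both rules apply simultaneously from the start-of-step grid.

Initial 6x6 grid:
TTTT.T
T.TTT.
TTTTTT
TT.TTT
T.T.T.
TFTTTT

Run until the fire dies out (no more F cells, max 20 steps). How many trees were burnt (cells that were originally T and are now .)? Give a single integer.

Step 1: +2 fires, +1 burnt (F count now 2)
Step 2: +3 fires, +2 burnt (F count now 3)
Step 3: +2 fires, +3 burnt (F count now 2)
Step 4: +4 fires, +2 burnt (F count now 4)
Step 5: +3 fires, +4 burnt (F count now 3)
Step 6: +5 fires, +3 burnt (F count now 5)
Step 7: +5 fires, +5 burnt (F count now 5)
Step 8: +2 fires, +5 burnt (F count now 2)
Step 9: +1 fires, +2 burnt (F count now 1)
Step 10: +0 fires, +1 burnt (F count now 0)
Fire out after step 10
Initially T: 28, now '.': 35
Total burnt (originally-T cells now '.'): 27

Answer: 27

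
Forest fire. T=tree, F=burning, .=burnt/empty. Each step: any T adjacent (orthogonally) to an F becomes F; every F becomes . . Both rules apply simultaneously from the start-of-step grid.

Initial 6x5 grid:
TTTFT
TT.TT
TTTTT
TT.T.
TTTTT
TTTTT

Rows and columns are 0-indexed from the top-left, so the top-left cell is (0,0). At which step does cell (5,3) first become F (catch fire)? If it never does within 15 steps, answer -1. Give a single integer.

Step 1: cell (5,3)='T' (+3 fires, +1 burnt)
Step 2: cell (5,3)='T' (+3 fires, +3 burnt)
Step 3: cell (5,3)='T' (+5 fires, +3 burnt)
Step 4: cell (5,3)='T' (+3 fires, +5 burnt)
Step 5: cell (5,3)='F' (+5 fires, +3 burnt)
  -> target ignites at step 5
Step 6: cell (5,3)='.' (+4 fires, +5 burnt)
Step 7: cell (5,3)='.' (+2 fires, +4 burnt)
Step 8: cell (5,3)='.' (+1 fires, +2 burnt)
Step 9: cell (5,3)='.' (+0 fires, +1 burnt)
  fire out at step 9

5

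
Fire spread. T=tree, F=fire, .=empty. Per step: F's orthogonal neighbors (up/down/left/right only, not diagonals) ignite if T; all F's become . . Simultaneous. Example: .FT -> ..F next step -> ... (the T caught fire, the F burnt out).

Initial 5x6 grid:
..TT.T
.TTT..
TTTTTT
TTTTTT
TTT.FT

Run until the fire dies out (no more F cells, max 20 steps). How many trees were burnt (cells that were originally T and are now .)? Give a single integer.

Answer: 21

Derivation:
Step 1: +2 fires, +1 burnt (F count now 2)
Step 2: +3 fires, +2 burnt (F count now 3)
Step 3: +3 fires, +3 burnt (F count now 3)
Step 4: +4 fires, +3 burnt (F count now 4)
Step 5: +5 fires, +4 burnt (F count now 5)
Step 6: +4 fires, +5 burnt (F count now 4)
Step 7: +0 fires, +4 burnt (F count now 0)
Fire out after step 7
Initially T: 22, now '.': 29
Total burnt (originally-T cells now '.'): 21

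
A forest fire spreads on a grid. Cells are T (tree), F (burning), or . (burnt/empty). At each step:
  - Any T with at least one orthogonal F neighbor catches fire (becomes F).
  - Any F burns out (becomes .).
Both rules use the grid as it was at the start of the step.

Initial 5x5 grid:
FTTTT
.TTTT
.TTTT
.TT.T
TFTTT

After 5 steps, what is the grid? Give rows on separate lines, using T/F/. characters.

Step 1: 4 trees catch fire, 2 burn out
  .FTTT
  .TTTT
  .TTTT
  .FT.T
  F.FTT
Step 2: 5 trees catch fire, 4 burn out
  ..FTT
  .FTTT
  .FTTT
  ..F.T
  ...FT
Step 3: 4 trees catch fire, 5 burn out
  ...FT
  ..FTT
  ..FTT
  ....T
  ....F
Step 4: 4 trees catch fire, 4 burn out
  ....F
  ...FT
  ...FT
  ....F
  .....
Step 5: 2 trees catch fire, 4 burn out
  .....
  ....F
  ....F
  .....
  .....

.....
....F
....F
.....
.....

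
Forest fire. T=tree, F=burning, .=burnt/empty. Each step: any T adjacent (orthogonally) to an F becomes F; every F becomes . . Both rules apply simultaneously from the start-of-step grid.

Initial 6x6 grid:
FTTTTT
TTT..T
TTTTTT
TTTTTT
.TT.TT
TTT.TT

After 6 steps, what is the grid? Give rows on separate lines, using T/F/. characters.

Step 1: 2 trees catch fire, 1 burn out
  .FTTTT
  FTT..T
  TTTTTT
  TTTTTT
  .TT.TT
  TTT.TT
Step 2: 3 trees catch fire, 2 burn out
  ..FTTT
  .FT..T
  FTTTTT
  TTTTTT
  .TT.TT
  TTT.TT
Step 3: 4 trees catch fire, 3 burn out
  ...FTT
  ..F..T
  .FTTTT
  FTTTTT
  .TT.TT
  TTT.TT
Step 4: 3 trees catch fire, 4 burn out
  ....FT
  .....T
  ..FTTT
  .FTTTT
  .TT.TT
  TTT.TT
Step 5: 4 trees catch fire, 3 burn out
  .....F
  .....T
  ...FTT
  ..FTTT
  .FT.TT
  TTT.TT
Step 6: 5 trees catch fire, 4 burn out
  ......
  .....F
  ....FT
  ...FTT
  ..F.TT
  TFT.TT

......
.....F
....FT
...FTT
..F.TT
TFT.TT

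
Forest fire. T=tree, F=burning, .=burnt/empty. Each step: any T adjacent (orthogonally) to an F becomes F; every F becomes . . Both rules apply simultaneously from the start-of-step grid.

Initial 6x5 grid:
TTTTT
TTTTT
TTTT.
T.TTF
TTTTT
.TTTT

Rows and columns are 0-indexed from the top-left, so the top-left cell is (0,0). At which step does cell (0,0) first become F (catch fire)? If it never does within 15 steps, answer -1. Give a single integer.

Step 1: cell (0,0)='T' (+2 fires, +1 burnt)
Step 2: cell (0,0)='T' (+4 fires, +2 burnt)
Step 3: cell (0,0)='T' (+4 fires, +4 burnt)
Step 4: cell (0,0)='T' (+6 fires, +4 burnt)
Step 5: cell (0,0)='T' (+6 fires, +6 burnt)
Step 6: cell (0,0)='T' (+3 fires, +6 burnt)
Step 7: cell (0,0)='F' (+1 fires, +3 burnt)
  -> target ignites at step 7
Step 8: cell (0,0)='.' (+0 fires, +1 burnt)
  fire out at step 8

7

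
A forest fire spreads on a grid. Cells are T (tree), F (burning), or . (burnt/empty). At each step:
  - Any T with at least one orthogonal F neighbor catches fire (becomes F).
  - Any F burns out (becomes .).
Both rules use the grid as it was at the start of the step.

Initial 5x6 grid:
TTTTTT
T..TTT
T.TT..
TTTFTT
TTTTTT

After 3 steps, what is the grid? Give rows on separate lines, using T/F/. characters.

Step 1: 4 trees catch fire, 1 burn out
  TTTTTT
  T..TTT
  T.TF..
  TTF.FT
  TTTFTT
Step 2: 6 trees catch fire, 4 burn out
  TTTTTT
  T..FTT
  T.F...
  TF...F
  TTF.FT
Step 3: 5 trees catch fire, 6 burn out
  TTTFTT
  T...FT
  T.....
  F.....
  TF...F

TTTFTT
T...FT
T.....
F.....
TF...F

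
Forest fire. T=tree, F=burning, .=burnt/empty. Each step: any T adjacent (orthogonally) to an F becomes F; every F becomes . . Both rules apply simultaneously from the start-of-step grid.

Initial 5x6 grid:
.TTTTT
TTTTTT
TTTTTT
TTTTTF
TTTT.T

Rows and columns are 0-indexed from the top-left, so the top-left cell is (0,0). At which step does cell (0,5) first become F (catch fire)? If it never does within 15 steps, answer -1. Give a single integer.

Step 1: cell (0,5)='T' (+3 fires, +1 burnt)
Step 2: cell (0,5)='T' (+3 fires, +3 burnt)
Step 3: cell (0,5)='F' (+5 fires, +3 burnt)
  -> target ignites at step 3
Step 4: cell (0,5)='.' (+5 fires, +5 burnt)
Step 5: cell (0,5)='.' (+5 fires, +5 burnt)
Step 6: cell (0,5)='.' (+4 fires, +5 burnt)
Step 7: cell (0,5)='.' (+2 fires, +4 burnt)
Step 8: cell (0,5)='.' (+0 fires, +2 burnt)
  fire out at step 8

3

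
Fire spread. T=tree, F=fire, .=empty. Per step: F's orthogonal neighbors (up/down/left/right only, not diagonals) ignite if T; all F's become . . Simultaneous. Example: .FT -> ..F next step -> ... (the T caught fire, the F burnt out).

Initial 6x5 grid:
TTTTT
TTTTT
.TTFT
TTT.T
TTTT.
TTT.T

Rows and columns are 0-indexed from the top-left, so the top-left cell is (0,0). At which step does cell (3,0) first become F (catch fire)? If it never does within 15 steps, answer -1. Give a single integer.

Step 1: cell (3,0)='T' (+3 fires, +1 burnt)
Step 2: cell (3,0)='T' (+6 fires, +3 burnt)
Step 3: cell (3,0)='T' (+5 fires, +6 burnt)
Step 4: cell (3,0)='F' (+6 fires, +5 burnt)
  -> target ignites at step 4
Step 5: cell (3,0)='.' (+3 fires, +6 burnt)
Step 6: cell (3,0)='.' (+1 fires, +3 burnt)
Step 7: cell (3,0)='.' (+0 fires, +1 burnt)
  fire out at step 7

4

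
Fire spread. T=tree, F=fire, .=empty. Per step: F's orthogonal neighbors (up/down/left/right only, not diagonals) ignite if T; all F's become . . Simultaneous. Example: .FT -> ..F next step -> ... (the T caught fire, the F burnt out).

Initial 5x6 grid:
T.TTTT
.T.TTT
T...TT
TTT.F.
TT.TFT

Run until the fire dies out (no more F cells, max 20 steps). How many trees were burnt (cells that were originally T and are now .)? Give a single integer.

Answer: 11

Derivation:
Step 1: +3 fires, +2 burnt (F count now 3)
Step 2: +2 fires, +3 burnt (F count now 2)
Step 3: +3 fires, +2 burnt (F count now 3)
Step 4: +2 fires, +3 burnt (F count now 2)
Step 5: +1 fires, +2 burnt (F count now 1)
Step 6: +0 fires, +1 burnt (F count now 0)
Fire out after step 6
Initially T: 19, now '.': 22
Total burnt (originally-T cells now '.'): 11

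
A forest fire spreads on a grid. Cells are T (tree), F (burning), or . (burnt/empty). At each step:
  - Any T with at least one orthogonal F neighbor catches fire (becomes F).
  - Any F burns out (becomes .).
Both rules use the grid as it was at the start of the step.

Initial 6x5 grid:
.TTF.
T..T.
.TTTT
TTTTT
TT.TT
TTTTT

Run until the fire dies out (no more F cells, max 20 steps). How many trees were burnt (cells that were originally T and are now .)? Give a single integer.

Answer: 21

Derivation:
Step 1: +2 fires, +1 burnt (F count now 2)
Step 2: +2 fires, +2 burnt (F count now 2)
Step 3: +3 fires, +2 burnt (F count now 3)
Step 4: +4 fires, +3 burnt (F count now 4)
Step 5: +3 fires, +4 burnt (F count now 3)
Step 6: +4 fires, +3 burnt (F count now 4)
Step 7: +2 fires, +4 burnt (F count now 2)
Step 8: +1 fires, +2 burnt (F count now 1)
Step 9: +0 fires, +1 burnt (F count now 0)
Fire out after step 9
Initially T: 22, now '.': 29
Total burnt (originally-T cells now '.'): 21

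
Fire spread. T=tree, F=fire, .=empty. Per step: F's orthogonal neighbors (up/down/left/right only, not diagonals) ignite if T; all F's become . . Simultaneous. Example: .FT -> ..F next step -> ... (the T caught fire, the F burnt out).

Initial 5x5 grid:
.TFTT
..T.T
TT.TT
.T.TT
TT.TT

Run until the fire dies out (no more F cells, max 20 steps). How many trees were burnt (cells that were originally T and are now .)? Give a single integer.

Answer: 11

Derivation:
Step 1: +3 fires, +1 burnt (F count now 3)
Step 2: +1 fires, +3 burnt (F count now 1)
Step 3: +1 fires, +1 burnt (F count now 1)
Step 4: +1 fires, +1 burnt (F count now 1)
Step 5: +2 fires, +1 burnt (F count now 2)
Step 6: +2 fires, +2 burnt (F count now 2)
Step 7: +1 fires, +2 burnt (F count now 1)
Step 8: +0 fires, +1 burnt (F count now 0)
Fire out after step 8
Initially T: 16, now '.': 20
Total burnt (originally-T cells now '.'): 11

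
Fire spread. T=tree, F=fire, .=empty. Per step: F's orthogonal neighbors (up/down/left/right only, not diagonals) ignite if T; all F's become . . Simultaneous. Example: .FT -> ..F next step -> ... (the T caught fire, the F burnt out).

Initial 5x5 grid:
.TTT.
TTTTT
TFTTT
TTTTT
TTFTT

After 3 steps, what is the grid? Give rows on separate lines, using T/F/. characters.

Step 1: 7 trees catch fire, 2 burn out
  .TTT.
  TFTTT
  F.FTT
  TFFTT
  TF.FT
Step 2: 8 trees catch fire, 7 burn out
  .FTT.
  F.FTT
  ...FT
  F..FT
  F...F
Step 3: 4 trees catch fire, 8 burn out
  ..FT.
  ...FT
  ....F
  ....F
  .....

..FT.
...FT
....F
....F
.....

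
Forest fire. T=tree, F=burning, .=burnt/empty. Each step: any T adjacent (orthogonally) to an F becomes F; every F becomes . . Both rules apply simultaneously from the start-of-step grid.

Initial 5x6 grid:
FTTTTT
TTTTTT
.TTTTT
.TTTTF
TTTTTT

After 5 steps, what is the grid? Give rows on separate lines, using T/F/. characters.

Step 1: 5 trees catch fire, 2 burn out
  .FTTTT
  FTTTTT
  .TTTTF
  .TTTF.
  TTTTTF
Step 2: 6 trees catch fire, 5 burn out
  ..FTTT
  .FTTTF
  .TTTF.
  .TTF..
  TTTTF.
Step 3: 8 trees catch fire, 6 burn out
  ...FTF
  ..FTF.
  .FTF..
  .TF...
  TTTF..
Step 4: 5 trees catch fire, 8 burn out
  ....F.
  ...F..
  ..F...
  .F....
  TTF...
Step 5: 1 trees catch fire, 5 burn out
  ......
  ......
  ......
  ......
  TF....

......
......
......
......
TF....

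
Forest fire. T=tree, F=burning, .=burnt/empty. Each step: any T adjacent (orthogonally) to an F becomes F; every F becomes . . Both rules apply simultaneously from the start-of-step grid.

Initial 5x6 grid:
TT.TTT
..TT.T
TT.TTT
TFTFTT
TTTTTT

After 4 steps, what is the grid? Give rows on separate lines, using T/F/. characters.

Step 1: 7 trees catch fire, 2 burn out
  TT.TTT
  ..TT.T
  TF.FTT
  F.F.FT
  TFTFTT
Step 2: 7 trees catch fire, 7 burn out
  TT.TTT
  ..TF.T
  F...FT
  .....F
  F.F.FT
Step 3: 4 trees catch fire, 7 burn out
  TT.FTT
  ..F..T
  .....F
  ......
  .....F
Step 4: 2 trees catch fire, 4 burn out
  TT..FT
  .....F
  ......
  ......
  ......

TT..FT
.....F
......
......
......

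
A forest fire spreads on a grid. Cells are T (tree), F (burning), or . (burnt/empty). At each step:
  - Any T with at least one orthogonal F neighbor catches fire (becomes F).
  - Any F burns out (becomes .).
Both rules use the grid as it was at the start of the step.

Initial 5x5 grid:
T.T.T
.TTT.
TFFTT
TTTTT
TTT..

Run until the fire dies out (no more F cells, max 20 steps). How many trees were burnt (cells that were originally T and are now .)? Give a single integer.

Step 1: +6 fires, +2 burnt (F count now 6)
Step 2: +7 fires, +6 burnt (F count now 7)
Step 3: +2 fires, +7 burnt (F count now 2)
Step 4: +0 fires, +2 burnt (F count now 0)
Fire out after step 4
Initially T: 17, now '.': 23
Total burnt (originally-T cells now '.'): 15

Answer: 15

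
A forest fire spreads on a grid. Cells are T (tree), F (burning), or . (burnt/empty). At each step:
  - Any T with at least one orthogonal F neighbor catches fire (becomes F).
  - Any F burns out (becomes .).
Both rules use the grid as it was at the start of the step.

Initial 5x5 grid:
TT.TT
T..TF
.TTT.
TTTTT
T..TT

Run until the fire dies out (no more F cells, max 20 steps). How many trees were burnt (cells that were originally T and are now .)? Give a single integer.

Step 1: +2 fires, +1 burnt (F count now 2)
Step 2: +2 fires, +2 burnt (F count now 2)
Step 3: +2 fires, +2 burnt (F count now 2)
Step 4: +4 fires, +2 burnt (F count now 4)
Step 5: +2 fires, +4 burnt (F count now 2)
Step 6: +1 fires, +2 burnt (F count now 1)
Step 7: +1 fires, +1 burnt (F count now 1)
Step 8: +0 fires, +1 burnt (F count now 0)
Fire out after step 8
Initially T: 17, now '.': 22
Total burnt (originally-T cells now '.'): 14

Answer: 14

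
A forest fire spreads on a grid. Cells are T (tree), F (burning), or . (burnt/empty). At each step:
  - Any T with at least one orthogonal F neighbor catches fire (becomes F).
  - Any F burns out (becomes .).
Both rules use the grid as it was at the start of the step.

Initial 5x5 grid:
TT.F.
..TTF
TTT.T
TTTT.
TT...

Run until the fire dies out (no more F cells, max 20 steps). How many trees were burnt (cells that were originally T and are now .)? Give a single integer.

Answer: 12

Derivation:
Step 1: +2 fires, +2 burnt (F count now 2)
Step 2: +1 fires, +2 burnt (F count now 1)
Step 3: +1 fires, +1 burnt (F count now 1)
Step 4: +2 fires, +1 burnt (F count now 2)
Step 5: +3 fires, +2 burnt (F count now 3)
Step 6: +2 fires, +3 burnt (F count now 2)
Step 7: +1 fires, +2 burnt (F count now 1)
Step 8: +0 fires, +1 burnt (F count now 0)
Fire out after step 8
Initially T: 14, now '.': 23
Total burnt (originally-T cells now '.'): 12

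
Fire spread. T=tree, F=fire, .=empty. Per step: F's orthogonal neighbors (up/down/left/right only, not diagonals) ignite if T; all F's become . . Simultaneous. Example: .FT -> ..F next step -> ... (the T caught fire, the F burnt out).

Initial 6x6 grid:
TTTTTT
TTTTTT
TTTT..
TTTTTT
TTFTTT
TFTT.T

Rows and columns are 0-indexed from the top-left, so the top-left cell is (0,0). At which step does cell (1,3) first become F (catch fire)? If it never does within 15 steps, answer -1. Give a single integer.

Step 1: cell (1,3)='T' (+5 fires, +2 burnt)
Step 2: cell (1,3)='T' (+6 fires, +5 burnt)
Step 3: cell (1,3)='T' (+6 fires, +6 burnt)
Step 4: cell (1,3)='F' (+6 fires, +6 burnt)
  -> target ignites at step 4
Step 5: cell (1,3)='.' (+4 fires, +6 burnt)
Step 6: cell (1,3)='.' (+3 fires, +4 burnt)
Step 7: cell (1,3)='.' (+1 fires, +3 burnt)
Step 8: cell (1,3)='.' (+0 fires, +1 burnt)
  fire out at step 8

4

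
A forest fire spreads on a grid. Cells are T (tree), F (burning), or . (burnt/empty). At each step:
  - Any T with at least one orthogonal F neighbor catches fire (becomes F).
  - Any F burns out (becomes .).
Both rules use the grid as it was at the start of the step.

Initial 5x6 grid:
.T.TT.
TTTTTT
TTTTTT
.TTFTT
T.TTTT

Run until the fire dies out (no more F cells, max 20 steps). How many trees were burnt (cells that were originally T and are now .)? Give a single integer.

Answer: 23

Derivation:
Step 1: +4 fires, +1 burnt (F count now 4)
Step 2: +7 fires, +4 burnt (F count now 7)
Step 3: +6 fires, +7 burnt (F count now 6)
Step 4: +4 fires, +6 burnt (F count now 4)
Step 5: +2 fires, +4 burnt (F count now 2)
Step 6: +0 fires, +2 burnt (F count now 0)
Fire out after step 6
Initially T: 24, now '.': 29
Total burnt (originally-T cells now '.'): 23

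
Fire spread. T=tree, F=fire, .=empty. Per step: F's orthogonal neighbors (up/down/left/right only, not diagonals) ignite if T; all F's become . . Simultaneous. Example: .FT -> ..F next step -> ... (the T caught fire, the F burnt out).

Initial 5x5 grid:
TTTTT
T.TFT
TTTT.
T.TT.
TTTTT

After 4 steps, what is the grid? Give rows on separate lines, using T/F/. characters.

Step 1: 4 trees catch fire, 1 burn out
  TTTFT
  T.F.F
  TTTF.
  T.TT.
  TTTTT
Step 2: 4 trees catch fire, 4 burn out
  TTF.F
  T....
  TTF..
  T.TF.
  TTTTT
Step 3: 4 trees catch fire, 4 burn out
  TF...
  T....
  TF...
  T.F..
  TTTFT
Step 4: 4 trees catch fire, 4 burn out
  F....
  T....
  F....
  T....
  TTF.F

F....
T....
F....
T....
TTF.F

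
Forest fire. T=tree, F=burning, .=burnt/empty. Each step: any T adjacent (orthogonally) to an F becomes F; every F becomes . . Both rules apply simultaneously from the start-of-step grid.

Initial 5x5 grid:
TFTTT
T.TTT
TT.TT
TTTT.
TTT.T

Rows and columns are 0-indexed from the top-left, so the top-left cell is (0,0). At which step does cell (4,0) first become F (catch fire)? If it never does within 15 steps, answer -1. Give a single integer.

Step 1: cell (4,0)='T' (+2 fires, +1 burnt)
Step 2: cell (4,0)='T' (+3 fires, +2 burnt)
Step 3: cell (4,0)='T' (+3 fires, +3 burnt)
Step 4: cell (4,0)='T' (+4 fires, +3 burnt)
Step 5: cell (4,0)='F' (+4 fires, +4 burnt)
  -> target ignites at step 5
Step 6: cell (4,0)='.' (+2 fires, +4 burnt)
Step 7: cell (4,0)='.' (+1 fires, +2 burnt)
Step 8: cell (4,0)='.' (+0 fires, +1 burnt)
  fire out at step 8

5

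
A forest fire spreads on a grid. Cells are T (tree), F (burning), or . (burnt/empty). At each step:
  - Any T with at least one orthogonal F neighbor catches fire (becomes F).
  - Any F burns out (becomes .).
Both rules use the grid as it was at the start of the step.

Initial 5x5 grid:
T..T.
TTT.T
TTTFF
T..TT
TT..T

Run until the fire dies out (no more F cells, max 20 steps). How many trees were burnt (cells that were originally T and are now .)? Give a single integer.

Step 1: +4 fires, +2 burnt (F count now 4)
Step 2: +3 fires, +4 burnt (F count now 3)
Step 3: +2 fires, +3 burnt (F count now 2)
Step 4: +2 fires, +2 burnt (F count now 2)
Step 5: +2 fires, +2 burnt (F count now 2)
Step 6: +1 fires, +2 burnt (F count now 1)
Step 7: +0 fires, +1 burnt (F count now 0)
Fire out after step 7
Initially T: 15, now '.': 24
Total burnt (originally-T cells now '.'): 14

Answer: 14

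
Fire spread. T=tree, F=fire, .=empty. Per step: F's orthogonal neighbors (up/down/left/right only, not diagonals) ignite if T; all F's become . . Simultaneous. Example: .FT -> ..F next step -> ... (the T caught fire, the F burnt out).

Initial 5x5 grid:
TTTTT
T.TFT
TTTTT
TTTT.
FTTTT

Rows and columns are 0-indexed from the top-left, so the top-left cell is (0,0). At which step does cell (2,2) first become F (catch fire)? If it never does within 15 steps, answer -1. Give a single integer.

Step 1: cell (2,2)='T' (+6 fires, +2 burnt)
Step 2: cell (2,2)='F' (+8 fires, +6 burnt)
  -> target ignites at step 2
Step 3: cell (2,2)='.' (+5 fires, +8 burnt)
Step 4: cell (2,2)='.' (+2 fires, +5 burnt)
Step 5: cell (2,2)='.' (+0 fires, +2 burnt)
  fire out at step 5

2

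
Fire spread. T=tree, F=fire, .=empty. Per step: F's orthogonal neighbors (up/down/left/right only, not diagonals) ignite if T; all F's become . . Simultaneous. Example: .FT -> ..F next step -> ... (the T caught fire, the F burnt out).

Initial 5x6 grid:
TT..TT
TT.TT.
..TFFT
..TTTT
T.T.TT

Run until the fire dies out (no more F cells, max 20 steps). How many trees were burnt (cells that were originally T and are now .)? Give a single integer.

Step 1: +6 fires, +2 burnt (F count now 6)
Step 2: +4 fires, +6 burnt (F count now 4)
Step 3: +3 fires, +4 burnt (F count now 3)
Step 4: +0 fires, +3 burnt (F count now 0)
Fire out after step 4
Initially T: 18, now '.': 25
Total burnt (originally-T cells now '.'): 13

Answer: 13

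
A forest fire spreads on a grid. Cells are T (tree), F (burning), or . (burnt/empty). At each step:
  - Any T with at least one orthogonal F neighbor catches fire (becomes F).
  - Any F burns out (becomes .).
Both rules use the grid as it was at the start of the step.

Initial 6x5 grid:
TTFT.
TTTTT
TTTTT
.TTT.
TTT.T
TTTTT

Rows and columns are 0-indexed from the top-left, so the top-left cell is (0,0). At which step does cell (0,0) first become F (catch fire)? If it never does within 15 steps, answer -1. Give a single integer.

Step 1: cell (0,0)='T' (+3 fires, +1 burnt)
Step 2: cell (0,0)='F' (+4 fires, +3 burnt)
  -> target ignites at step 2
Step 3: cell (0,0)='.' (+5 fires, +4 burnt)
Step 4: cell (0,0)='.' (+5 fires, +5 burnt)
Step 5: cell (0,0)='.' (+2 fires, +5 burnt)
Step 6: cell (0,0)='.' (+3 fires, +2 burnt)
Step 7: cell (0,0)='.' (+2 fires, +3 burnt)
Step 8: cell (0,0)='.' (+1 fires, +2 burnt)
Step 9: cell (0,0)='.' (+0 fires, +1 burnt)
  fire out at step 9

2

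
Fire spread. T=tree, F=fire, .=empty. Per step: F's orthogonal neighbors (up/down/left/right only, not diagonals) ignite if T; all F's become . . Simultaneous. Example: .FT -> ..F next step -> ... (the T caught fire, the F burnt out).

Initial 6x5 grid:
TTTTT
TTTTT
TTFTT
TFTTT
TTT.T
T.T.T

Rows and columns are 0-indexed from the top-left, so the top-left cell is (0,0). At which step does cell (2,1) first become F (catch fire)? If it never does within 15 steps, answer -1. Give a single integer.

Step 1: cell (2,1)='F' (+6 fires, +2 burnt)
  -> target ignites at step 1
Step 2: cell (2,1)='.' (+8 fires, +6 burnt)
Step 3: cell (2,1)='.' (+7 fires, +8 burnt)
Step 4: cell (2,1)='.' (+3 fires, +7 burnt)
Step 5: cell (2,1)='.' (+1 fires, +3 burnt)
Step 6: cell (2,1)='.' (+0 fires, +1 burnt)
  fire out at step 6

1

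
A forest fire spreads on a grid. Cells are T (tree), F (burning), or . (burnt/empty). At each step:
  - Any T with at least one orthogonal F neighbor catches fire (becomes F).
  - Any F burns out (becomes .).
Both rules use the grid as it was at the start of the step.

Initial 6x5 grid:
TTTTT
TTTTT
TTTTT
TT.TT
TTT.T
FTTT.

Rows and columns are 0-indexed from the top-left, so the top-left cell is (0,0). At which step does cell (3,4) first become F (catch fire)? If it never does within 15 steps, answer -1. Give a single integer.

Step 1: cell (3,4)='T' (+2 fires, +1 burnt)
Step 2: cell (3,4)='T' (+3 fires, +2 burnt)
Step 3: cell (3,4)='T' (+4 fires, +3 burnt)
Step 4: cell (3,4)='T' (+2 fires, +4 burnt)
Step 5: cell (3,4)='T' (+3 fires, +2 burnt)
Step 6: cell (3,4)='T' (+3 fires, +3 burnt)
Step 7: cell (3,4)='T' (+4 fires, +3 burnt)
Step 8: cell (3,4)='F' (+3 fires, +4 burnt)
  -> target ignites at step 8
Step 9: cell (3,4)='.' (+2 fires, +3 burnt)
Step 10: cell (3,4)='.' (+0 fires, +2 burnt)
  fire out at step 10

8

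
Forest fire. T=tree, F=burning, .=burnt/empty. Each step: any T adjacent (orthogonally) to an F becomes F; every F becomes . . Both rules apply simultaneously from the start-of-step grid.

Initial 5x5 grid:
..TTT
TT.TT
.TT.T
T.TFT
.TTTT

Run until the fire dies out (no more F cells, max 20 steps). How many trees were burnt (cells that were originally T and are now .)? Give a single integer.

Answer: 16

Derivation:
Step 1: +3 fires, +1 burnt (F count now 3)
Step 2: +4 fires, +3 burnt (F count now 4)
Step 3: +3 fires, +4 burnt (F count now 3)
Step 4: +3 fires, +3 burnt (F count now 3)
Step 5: +2 fires, +3 burnt (F count now 2)
Step 6: +1 fires, +2 burnt (F count now 1)
Step 7: +0 fires, +1 burnt (F count now 0)
Fire out after step 7
Initially T: 17, now '.': 24
Total burnt (originally-T cells now '.'): 16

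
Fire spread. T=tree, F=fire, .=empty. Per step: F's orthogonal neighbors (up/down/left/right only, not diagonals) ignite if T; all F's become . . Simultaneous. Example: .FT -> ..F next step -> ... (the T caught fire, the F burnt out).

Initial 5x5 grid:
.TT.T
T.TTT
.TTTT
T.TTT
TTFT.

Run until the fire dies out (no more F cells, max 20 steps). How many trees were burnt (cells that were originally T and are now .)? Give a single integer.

Answer: 17

Derivation:
Step 1: +3 fires, +1 burnt (F count now 3)
Step 2: +3 fires, +3 burnt (F count now 3)
Step 3: +5 fires, +3 burnt (F count now 5)
Step 4: +3 fires, +5 burnt (F count now 3)
Step 5: +2 fires, +3 burnt (F count now 2)
Step 6: +1 fires, +2 burnt (F count now 1)
Step 7: +0 fires, +1 burnt (F count now 0)
Fire out after step 7
Initially T: 18, now '.': 24
Total burnt (originally-T cells now '.'): 17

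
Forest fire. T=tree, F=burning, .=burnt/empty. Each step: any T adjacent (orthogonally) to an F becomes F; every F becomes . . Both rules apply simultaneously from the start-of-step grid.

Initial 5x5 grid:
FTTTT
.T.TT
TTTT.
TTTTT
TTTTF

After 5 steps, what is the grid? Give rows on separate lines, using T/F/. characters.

Step 1: 3 trees catch fire, 2 burn out
  .FTTT
  .T.TT
  TTTT.
  TTTTF
  TTTF.
Step 2: 4 trees catch fire, 3 burn out
  ..FTT
  .F.TT
  TTTT.
  TTTF.
  TTF..
Step 3: 5 trees catch fire, 4 burn out
  ...FT
  ...TT
  TFTF.
  TTF..
  TF...
Step 4: 6 trees catch fire, 5 burn out
  ....F
  ...FT
  F.F..
  TF...
  F....
Step 5: 2 trees catch fire, 6 burn out
  .....
  ....F
  .....
  F....
  .....

.....
....F
.....
F....
.....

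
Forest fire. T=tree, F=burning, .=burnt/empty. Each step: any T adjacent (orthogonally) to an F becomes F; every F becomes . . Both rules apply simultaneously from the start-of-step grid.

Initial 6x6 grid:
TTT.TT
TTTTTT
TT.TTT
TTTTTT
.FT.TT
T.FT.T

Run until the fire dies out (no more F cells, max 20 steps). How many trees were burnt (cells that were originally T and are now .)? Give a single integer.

Answer: 27

Derivation:
Step 1: +3 fires, +2 burnt (F count now 3)
Step 2: +3 fires, +3 burnt (F count now 3)
Step 3: +3 fires, +3 burnt (F count now 3)
Step 4: +5 fires, +3 burnt (F count now 5)
Step 5: +6 fires, +5 burnt (F count now 6)
Step 6: +3 fires, +6 burnt (F count now 3)
Step 7: +3 fires, +3 burnt (F count now 3)
Step 8: +1 fires, +3 burnt (F count now 1)
Step 9: +0 fires, +1 burnt (F count now 0)
Fire out after step 9
Initially T: 28, now '.': 35
Total burnt (originally-T cells now '.'): 27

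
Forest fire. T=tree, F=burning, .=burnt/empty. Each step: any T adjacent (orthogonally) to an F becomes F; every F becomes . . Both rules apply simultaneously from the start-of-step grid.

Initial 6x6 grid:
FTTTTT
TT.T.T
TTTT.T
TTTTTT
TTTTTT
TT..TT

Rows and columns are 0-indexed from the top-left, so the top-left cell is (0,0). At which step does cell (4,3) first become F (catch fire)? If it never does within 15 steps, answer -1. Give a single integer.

Step 1: cell (4,3)='T' (+2 fires, +1 burnt)
Step 2: cell (4,3)='T' (+3 fires, +2 burnt)
Step 3: cell (4,3)='T' (+3 fires, +3 burnt)
Step 4: cell (4,3)='T' (+5 fires, +3 burnt)
Step 5: cell (4,3)='T' (+5 fires, +5 burnt)
Step 6: cell (4,3)='T' (+4 fires, +5 burnt)
Step 7: cell (4,3)='F' (+3 fires, +4 burnt)
  -> target ignites at step 7
Step 8: cell (4,3)='.' (+2 fires, +3 burnt)
Step 9: cell (4,3)='.' (+2 fires, +2 burnt)
Step 10: cell (4,3)='.' (+1 fires, +2 burnt)
Step 11: cell (4,3)='.' (+0 fires, +1 burnt)
  fire out at step 11

7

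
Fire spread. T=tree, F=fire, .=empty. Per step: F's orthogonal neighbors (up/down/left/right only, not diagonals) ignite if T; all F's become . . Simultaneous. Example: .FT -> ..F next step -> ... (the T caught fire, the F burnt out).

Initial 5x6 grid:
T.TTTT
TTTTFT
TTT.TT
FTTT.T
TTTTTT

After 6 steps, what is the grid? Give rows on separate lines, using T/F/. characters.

Step 1: 7 trees catch fire, 2 burn out
  T.TTFT
  TTTF.F
  FTT.FT
  .FTT.T
  FTTTTT
Step 2: 8 trees catch fire, 7 burn out
  T.TF.F
  FTF...
  .FT..F
  ..FT.T
  .FTTTT
Step 3: 7 trees catch fire, 8 burn out
  F.F...
  .F....
  ..F...
  ...F.F
  ..FTTT
Step 4: 2 trees catch fire, 7 burn out
  ......
  ......
  ......
  ......
  ...FTF
Step 5: 1 trees catch fire, 2 burn out
  ......
  ......
  ......
  ......
  ....F.
Step 6: 0 trees catch fire, 1 burn out
  ......
  ......
  ......
  ......
  ......

......
......
......
......
......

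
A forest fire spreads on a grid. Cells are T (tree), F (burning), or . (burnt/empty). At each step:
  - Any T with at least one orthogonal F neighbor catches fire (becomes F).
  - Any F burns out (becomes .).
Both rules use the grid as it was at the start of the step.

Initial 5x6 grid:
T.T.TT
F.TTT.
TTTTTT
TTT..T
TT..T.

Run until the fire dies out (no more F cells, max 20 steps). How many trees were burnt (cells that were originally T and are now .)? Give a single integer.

Step 1: +2 fires, +1 burnt (F count now 2)
Step 2: +2 fires, +2 burnt (F count now 2)
Step 3: +3 fires, +2 burnt (F count now 3)
Step 4: +4 fires, +3 burnt (F count now 4)
Step 5: +3 fires, +4 burnt (F count now 3)
Step 6: +2 fires, +3 burnt (F count now 2)
Step 7: +2 fires, +2 burnt (F count now 2)
Step 8: +1 fires, +2 burnt (F count now 1)
Step 9: +0 fires, +1 burnt (F count now 0)
Fire out after step 9
Initially T: 20, now '.': 29
Total burnt (originally-T cells now '.'): 19

Answer: 19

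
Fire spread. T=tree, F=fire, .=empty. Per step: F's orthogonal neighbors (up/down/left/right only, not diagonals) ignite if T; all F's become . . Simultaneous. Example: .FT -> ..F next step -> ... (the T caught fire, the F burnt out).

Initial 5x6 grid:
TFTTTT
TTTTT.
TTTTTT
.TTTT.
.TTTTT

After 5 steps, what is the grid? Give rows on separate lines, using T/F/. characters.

Step 1: 3 trees catch fire, 1 burn out
  F.FTTT
  TFTTT.
  TTTTTT
  .TTTT.
  .TTTTT
Step 2: 4 trees catch fire, 3 burn out
  ...FTT
  F.FTT.
  TFTTTT
  .TTTT.
  .TTTTT
Step 3: 5 trees catch fire, 4 burn out
  ....FT
  ...FT.
  F.FTTT
  .FTTT.
  .TTTTT
Step 4: 5 trees catch fire, 5 burn out
  .....F
  ....F.
  ...FTT
  ..FTT.
  .FTTTT
Step 5: 3 trees catch fire, 5 burn out
  ......
  ......
  ....FT
  ...FT.
  ..FTTT

......
......
....FT
...FT.
..FTTT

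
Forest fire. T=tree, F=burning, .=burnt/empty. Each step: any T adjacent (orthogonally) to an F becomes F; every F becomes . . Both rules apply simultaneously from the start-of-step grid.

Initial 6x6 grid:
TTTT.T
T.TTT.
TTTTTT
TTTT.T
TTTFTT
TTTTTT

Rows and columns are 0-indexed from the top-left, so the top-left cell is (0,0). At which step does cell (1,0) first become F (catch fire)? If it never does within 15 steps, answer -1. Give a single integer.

Step 1: cell (1,0)='T' (+4 fires, +1 burnt)
Step 2: cell (1,0)='T' (+6 fires, +4 burnt)
Step 3: cell (1,0)='T' (+8 fires, +6 burnt)
Step 4: cell (1,0)='T' (+7 fires, +8 burnt)
Step 5: cell (1,0)='T' (+2 fires, +7 burnt)
Step 6: cell (1,0)='F' (+2 fires, +2 burnt)
  -> target ignites at step 6
Step 7: cell (1,0)='.' (+1 fires, +2 burnt)
Step 8: cell (1,0)='.' (+0 fires, +1 burnt)
  fire out at step 8

6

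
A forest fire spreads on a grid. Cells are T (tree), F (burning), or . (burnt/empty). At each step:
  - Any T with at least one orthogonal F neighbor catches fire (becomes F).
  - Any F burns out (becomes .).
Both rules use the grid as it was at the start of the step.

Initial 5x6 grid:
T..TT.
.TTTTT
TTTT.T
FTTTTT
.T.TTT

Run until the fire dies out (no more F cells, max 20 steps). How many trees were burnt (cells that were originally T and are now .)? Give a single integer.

Answer: 21

Derivation:
Step 1: +2 fires, +1 burnt (F count now 2)
Step 2: +3 fires, +2 burnt (F count now 3)
Step 3: +3 fires, +3 burnt (F count now 3)
Step 4: +4 fires, +3 burnt (F count now 4)
Step 5: +3 fires, +4 burnt (F count now 3)
Step 6: +4 fires, +3 burnt (F count now 4)
Step 7: +2 fires, +4 burnt (F count now 2)
Step 8: +0 fires, +2 burnt (F count now 0)
Fire out after step 8
Initially T: 22, now '.': 29
Total burnt (originally-T cells now '.'): 21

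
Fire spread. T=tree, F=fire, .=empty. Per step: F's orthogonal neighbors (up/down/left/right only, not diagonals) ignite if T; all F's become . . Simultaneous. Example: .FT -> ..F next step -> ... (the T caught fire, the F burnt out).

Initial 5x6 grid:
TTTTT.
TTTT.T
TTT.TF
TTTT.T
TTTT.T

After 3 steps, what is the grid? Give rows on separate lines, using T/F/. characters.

Step 1: 3 trees catch fire, 1 burn out
  TTTTT.
  TTTT.F
  TTT.F.
  TTTT.F
  TTTT.T
Step 2: 1 trees catch fire, 3 burn out
  TTTTT.
  TTTT..
  TTT...
  TTTT..
  TTTT.F
Step 3: 0 trees catch fire, 1 burn out
  TTTTT.
  TTTT..
  TTT...
  TTTT..
  TTTT..

TTTTT.
TTTT..
TTT...
TTTT..
TTTT..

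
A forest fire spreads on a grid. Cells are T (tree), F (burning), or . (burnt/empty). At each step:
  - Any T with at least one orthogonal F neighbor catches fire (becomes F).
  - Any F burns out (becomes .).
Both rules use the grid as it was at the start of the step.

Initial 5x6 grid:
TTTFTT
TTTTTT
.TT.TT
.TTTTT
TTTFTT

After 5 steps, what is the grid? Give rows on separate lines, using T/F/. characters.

Step 1: 6 trees catch fire, 2 burn out
  TTF.FT
  TTTFTT
  .TT.TT
  .TTFTT
  TTF.FT
Step 2: 8 trees catch fire, 6 burn out
  TF...F
  TTF.FT
  .TT.TT
  .TF.FT
  TF...F
Step 3: 8 trees catch fire, 8 burn out
  F.....
  TF...F
  .TF.FT
  .F...F
  F.....
Step 4: 3 trees catch fire, 8 burn out
  ......
  F.....
  .F...F
  ......
  ......
Step 5: 0 trees catch fire, 3 burn out
  ......
  ......
  ......
  ......
  ......

......
......
......
......
......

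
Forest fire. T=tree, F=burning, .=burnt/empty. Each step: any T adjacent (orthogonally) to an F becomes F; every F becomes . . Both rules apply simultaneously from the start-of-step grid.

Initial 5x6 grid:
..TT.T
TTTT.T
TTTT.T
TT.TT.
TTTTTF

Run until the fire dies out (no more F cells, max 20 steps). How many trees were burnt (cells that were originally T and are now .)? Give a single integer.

Step 1: +1 fires, +1 burnt (F count now 1)
Step 2: +2 fires, +1 burnt (F count now 2)
Step 3: +2 fires, +2 burnt (F count now 2)
Step 4: +2 fires, +2 burnt (F count now 2)
Step 5: +4 fires, +2 burnt (F count now 4)
Step 6: +4 fires, +4 burnt (F count now 4)
Step 7: +3 fires, +4 burnt (F count now 3)
Step 8: +1 fires, +3 burnt (F count now 1)
Step 9: +0 fires, +1 burnt (F count now 0)
Fire out after step 9
Initially T: 22, now '.': 27
Total burnt (originally-T cells now '.'): 19

Answer: 19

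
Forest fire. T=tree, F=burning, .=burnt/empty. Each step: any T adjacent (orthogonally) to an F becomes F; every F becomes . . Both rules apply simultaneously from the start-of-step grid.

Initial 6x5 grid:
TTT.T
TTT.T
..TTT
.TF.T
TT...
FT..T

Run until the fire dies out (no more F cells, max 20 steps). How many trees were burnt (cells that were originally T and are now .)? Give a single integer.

Answer: 16

Derivation:
Step 1: +4 fires, +2 burnt (F count now 4)
Step 2: +3 fires, +4 burnt (F count now 3)
Step 3: +3 fires, +3 burnt (F count now 3)
Step 4: +4 fires, +3 burnt (F count now 4)
Step 5: +2 fires, +4 burnt (F count now 2)
Step 6: +0 fires, +2 burnt (F count now 0)
Fire out after step 6
Initially T: 17, now '.': 29
Total burnt (originally-T cells now '.'): 16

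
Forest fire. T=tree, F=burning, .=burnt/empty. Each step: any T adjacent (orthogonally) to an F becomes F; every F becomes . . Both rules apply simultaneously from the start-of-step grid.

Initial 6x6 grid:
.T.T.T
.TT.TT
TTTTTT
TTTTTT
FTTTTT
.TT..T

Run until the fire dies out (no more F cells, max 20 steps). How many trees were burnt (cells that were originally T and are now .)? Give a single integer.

Step 1: +2 fires, +1 burnt (F count now 2)
Step 2: +4 fires, +2 burnt (F count now 4)
Step 3: +4 fires, +4 burnt (F count now 4)
Step 4: +4 fires, +4 burnt (F count now 4)
Step 5: +5 fires, +4 burnt (F count now 5)
Step 6: +3 fires, +5 burnt (F count now 3)
Step 7: +2 fires, +3 burnt (F count now 2)
Step 8: +1 fires, +2 burnt (F count now 1)
Step 9: +1 fires, +1 burnt (F count now 1)
Step 10: +0 fires, +1 burnt (F count now 0)
Fire out after step 10
Initially T: 27, now '.': 35
Total burnt (originally-T cells now '.'): 26

Answer: 26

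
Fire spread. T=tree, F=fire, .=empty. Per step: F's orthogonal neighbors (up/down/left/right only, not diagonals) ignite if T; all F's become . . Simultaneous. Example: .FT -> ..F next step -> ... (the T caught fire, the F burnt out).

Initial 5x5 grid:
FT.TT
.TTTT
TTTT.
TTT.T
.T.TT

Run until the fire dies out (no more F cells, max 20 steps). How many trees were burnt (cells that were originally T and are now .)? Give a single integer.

Answer: 15

Derivation:
Step 1: +1 fires, +1 burnt (F count now 1)
Step 2: +1 fires, +1 burnt (F count now 1)
Step 3: +2 fires, +1 burnt (F count now 2)
Step 4: +4 fires, +2 burnt (F count now 4)
Step 5: +6 fires, +4 burnt (F count now 6)
Step 6: +1 fires, +6 burnt (F count now 1)
Step 7: +0 fires, +1 burnt (F count now 0)
Fire out after step 7
Initially T: 18, now '.': 22
Total burnt (originally-T cells now '.'): 15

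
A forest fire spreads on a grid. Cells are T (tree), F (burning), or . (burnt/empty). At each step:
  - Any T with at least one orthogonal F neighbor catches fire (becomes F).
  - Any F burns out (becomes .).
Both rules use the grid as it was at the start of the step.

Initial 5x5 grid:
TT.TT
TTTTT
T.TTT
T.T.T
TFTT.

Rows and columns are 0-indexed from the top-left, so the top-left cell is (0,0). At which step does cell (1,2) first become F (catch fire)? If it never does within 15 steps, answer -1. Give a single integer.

Step 1: cell (1,2)='T' (+2 fires, +1 burnt)
Step 2: cell (1,2)='T' (+3 fires, +2 burnt)
Step 3: cell (1,2)='T' (+2 fires, +3 burnt)
Step 4: cell (1,2)='F' (+3 fires, +2 burnt)
  -> target ignites at step 4
Step 5: cell (1,2)='.' (+4 fires, +3 burnt)
Step 6: cell (1,2)='.' (+4 fires, +4 burnt)
Step 7: cell (1,2)='.' (+1 fires, +4 burnt)
Step 8: cell (1,2)='.' (+0 fires, +1 burnt)
  fire out at step 8

4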